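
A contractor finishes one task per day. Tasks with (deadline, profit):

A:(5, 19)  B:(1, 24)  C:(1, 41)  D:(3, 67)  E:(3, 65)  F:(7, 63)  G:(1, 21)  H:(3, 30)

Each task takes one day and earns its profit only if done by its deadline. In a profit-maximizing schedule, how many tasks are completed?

5

Take jobs in profit order; each goes to the latest open slot no later than its deadline.
By profit: D(d3,67), E(d3,65), F(d7,63), C(d1,41), H(d3,30), B(d1,24), G(d1,21), A(d5,19)
D→slot 3; E→slot 2; F→slot 7; C→slot 1; H skipped; B skipped; G skipped; A→slot 5.
5 of 8 scheduled.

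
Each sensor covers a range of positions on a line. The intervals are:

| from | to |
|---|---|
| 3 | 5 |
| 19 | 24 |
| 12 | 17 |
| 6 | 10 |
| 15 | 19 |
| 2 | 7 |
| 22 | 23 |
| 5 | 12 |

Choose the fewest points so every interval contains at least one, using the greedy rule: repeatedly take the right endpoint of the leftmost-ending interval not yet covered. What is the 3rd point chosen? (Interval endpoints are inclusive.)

Process intervals by earliest right end; each time one isn't hit yet, stab at its right endpoint.
By right end: [3,5]  [2,7]  [6,10]  [5,12]  [12,17]  [15,19]  [22,23]  [19,24]
[3,5] uncovered → point at 5; [6,10] uncovered → point at 10; [12,17] uncovered → point at 17; [22,23] uncovered → point at 23.
Points: 5, 10, 17, 23 (4 total).

17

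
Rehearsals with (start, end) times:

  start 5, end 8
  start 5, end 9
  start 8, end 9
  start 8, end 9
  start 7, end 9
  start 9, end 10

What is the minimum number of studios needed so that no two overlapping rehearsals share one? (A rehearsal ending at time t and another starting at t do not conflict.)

4

Events (time:±→running): 5:+→1 5:+→2 7:+→3 8:-→2 8:+→3 8:+→4 … peak 4.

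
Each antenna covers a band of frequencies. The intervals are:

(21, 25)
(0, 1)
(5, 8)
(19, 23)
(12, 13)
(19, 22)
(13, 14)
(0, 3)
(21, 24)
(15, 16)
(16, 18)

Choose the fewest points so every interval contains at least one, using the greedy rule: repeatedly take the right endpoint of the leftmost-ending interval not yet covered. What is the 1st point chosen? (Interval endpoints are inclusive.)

Sorted: [0,1] [0,3] [5,8] [12,13] [13,14] [15,16] [16,18] [19,22] [19,23] [21,24] [21,25]
{[0,1],[0,3]} hit by 1; {[5,8]} hit by 8; {[12,13],[13,14]} hit by 13; {[15,16],[16,18]} hit by 16; {[19,22],[19,23],[21,24],[21,25]} hit by 22.
Points: 1, 8, 13, 16, 22 (5 total).

1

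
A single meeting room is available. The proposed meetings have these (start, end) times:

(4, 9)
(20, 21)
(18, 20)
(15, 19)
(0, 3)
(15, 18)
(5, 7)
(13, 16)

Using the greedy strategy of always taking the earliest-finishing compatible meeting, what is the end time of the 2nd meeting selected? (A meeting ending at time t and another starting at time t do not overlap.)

By end time: (0,3), (5,7), (4,9), (13,16), (15,18), (15,19), (18,20), (20,21).
Pick (0,3); next start ≥ 3 → (5,7); next start ≥ 7 → (13,16); next start ≥ 16 → (18,20); next start ≥ 20 → (20,21).
Selected: (0,3) (5,7) (13,16) (18,20) (20,21)

7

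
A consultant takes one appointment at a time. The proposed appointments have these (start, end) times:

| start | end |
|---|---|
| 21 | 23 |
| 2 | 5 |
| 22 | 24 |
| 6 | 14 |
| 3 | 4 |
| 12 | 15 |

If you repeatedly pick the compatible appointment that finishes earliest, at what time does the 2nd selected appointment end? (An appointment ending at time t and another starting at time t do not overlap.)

14

Order by finish time; keep every interval that doesn't clash with the previous kept one.
Sorted by end: (3,4)  (2,5)  (6,14)  (12,15)  (21,23)  (22,24)
take (3,4); take (6,14); take (21,23).
Selected: (3,4) (6,14) (21,23)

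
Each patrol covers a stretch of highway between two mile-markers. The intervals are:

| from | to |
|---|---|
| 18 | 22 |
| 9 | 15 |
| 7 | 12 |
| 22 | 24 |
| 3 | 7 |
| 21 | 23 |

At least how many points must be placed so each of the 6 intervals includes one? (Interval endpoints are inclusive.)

Sorted: [3,7] [7,12] [9,15] [18,22] [21,23] [22,24]
{[3,7],[7,12]} hit by 7; {[9,15]} hit by 15; {[18,22],[21,23],[22,24]} hit by 22.
Points: 7, 15, 22 (3 total).

3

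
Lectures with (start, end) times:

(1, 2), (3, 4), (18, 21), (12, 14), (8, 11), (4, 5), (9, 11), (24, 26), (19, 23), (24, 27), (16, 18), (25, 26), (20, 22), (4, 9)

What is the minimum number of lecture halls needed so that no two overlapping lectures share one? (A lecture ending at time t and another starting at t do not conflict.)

Events (time:±→running): 1:+→1 2:-→0 3:+→1 4:-→0 4:+→1 4:+→2 5:-→1 8:+→2 9:-→1 9:+→2 11:-→1 11:-→0 12:+→1 14:-→0 16:+→1 18:-→0 18:+→1 19:+→2 20:+→3 … peak 3.

3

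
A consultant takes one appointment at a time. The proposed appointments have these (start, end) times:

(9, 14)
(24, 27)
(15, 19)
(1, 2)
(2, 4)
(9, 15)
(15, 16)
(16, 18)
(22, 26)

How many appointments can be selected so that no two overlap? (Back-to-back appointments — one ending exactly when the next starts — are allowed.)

Order by finish time; keep every interval that doesn't clash with the previous kept one.
Sorted by end: (1,2)  (2,4)  (9,14)  (9,15)  (15,16)  (16,18)  (15,19)  (22,26)  (24,27)
take (1,2); take (2,4); take (9,14); take (15,16); take (16,18); skip (15,19); take (22,26).
Selected 6 appointments.

6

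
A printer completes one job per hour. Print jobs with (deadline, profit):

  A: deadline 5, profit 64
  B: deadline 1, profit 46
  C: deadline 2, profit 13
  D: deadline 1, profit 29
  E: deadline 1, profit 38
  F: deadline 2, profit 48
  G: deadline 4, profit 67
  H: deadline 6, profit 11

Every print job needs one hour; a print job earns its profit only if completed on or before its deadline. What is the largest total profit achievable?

By profit: G(d4,67), A(d5,64), F(d2,48), B(d1,46), E(d1,38), D(d1,29), C(d2,13), H(d6,11)
G→slot 4; A→slot 5; F→slot 2; B→slot 1; E skipped; D skipped; C skipped; H→slot 6.
Profit = 46 + 48 + 67 + 64 + 11 = 236

236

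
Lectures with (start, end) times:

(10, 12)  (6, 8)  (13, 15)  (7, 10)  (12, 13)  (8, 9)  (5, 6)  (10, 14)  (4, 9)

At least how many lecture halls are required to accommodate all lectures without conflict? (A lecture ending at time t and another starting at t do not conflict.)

The answer is the maximum number of intervals overlapping at any instant.
Events (time:±→running): 4:+→1 5:+→2 6:-→1 6:+→2 7:+→3 … peak 3.

3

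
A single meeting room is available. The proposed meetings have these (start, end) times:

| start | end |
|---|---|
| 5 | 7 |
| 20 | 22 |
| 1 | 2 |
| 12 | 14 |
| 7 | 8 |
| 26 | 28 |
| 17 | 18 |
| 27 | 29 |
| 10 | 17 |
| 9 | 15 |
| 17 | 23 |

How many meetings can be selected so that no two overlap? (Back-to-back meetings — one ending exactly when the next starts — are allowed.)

7

Sorted by end: (1,2)  (5,7)  (7,8)  (12,14)  (9,15)  (10,17)  (17,18)  (20,22)  (17,23)  (26,28)  (27,29)
take (1,2); take (5,7); take (7,8); take (12,14); skip (9,15); skip (10,17); take (17,18); take (20,22); take (26,28).
Selected 7 meetings.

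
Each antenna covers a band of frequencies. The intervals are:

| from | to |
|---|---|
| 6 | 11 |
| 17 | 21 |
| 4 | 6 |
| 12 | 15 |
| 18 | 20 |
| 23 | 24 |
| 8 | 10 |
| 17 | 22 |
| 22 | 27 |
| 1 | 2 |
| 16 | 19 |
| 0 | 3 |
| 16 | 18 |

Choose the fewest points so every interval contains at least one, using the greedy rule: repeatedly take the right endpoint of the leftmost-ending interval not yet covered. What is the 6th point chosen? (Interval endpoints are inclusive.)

Process intervals by earliest right end; each time one isn't hit yet, stab at its right endpoint.
By right end: [1,2]  [0,3]  [4,6]  [8,10]  [6,11]  [12,15]  [16,18]  [16,19]  [18,20]  [17,21]  [17,22]  [23,24]  [22,27]
[1,2] uncovered → point at 2; [4,6] uncovered → point at 6; [8,10] uncovered → point at 10; [12,15] uncovered → point at 15; [16,18] uncovered → point at 18; [23,24] uncovered → point at 24.
Points: 2, 6, 10, 15, 18, 24 (6 total).

24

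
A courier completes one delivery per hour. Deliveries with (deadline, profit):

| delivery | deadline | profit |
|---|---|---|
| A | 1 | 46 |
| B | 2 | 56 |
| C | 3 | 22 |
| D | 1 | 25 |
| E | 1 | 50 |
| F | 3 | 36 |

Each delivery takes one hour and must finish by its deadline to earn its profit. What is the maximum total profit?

By profit: B(d2,56), E(d1,50), A(d1,46), F(d3,36), D(d1,25), C(d3,22)
B→slot 2; E→slot 1; A skipped; F→slot 3; D skipped; C skipped.
Profit = 50 + 56 + 36 = 142

142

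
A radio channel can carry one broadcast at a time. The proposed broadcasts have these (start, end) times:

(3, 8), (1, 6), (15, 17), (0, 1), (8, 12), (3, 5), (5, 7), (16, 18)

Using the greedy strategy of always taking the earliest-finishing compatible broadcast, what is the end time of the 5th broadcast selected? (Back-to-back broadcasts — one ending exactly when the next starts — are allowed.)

Sort by end time and greedily take each interval whose start is ≥ the last chosen end.
Sorted by end: (0,1)  (3,5)  (1,6)  (5,7)  (3,8)  (8,12)  (15,17)  (16,18)
take (0,1); take (3,5); take (5,7); take (8,12); take (15,17).
Selected: (0,1) (3,5) (5,7) (8,12) (15,17)

17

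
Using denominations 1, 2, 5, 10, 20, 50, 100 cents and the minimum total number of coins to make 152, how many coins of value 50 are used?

1

Use the largest denomination that fits, subtract, and repeat.
152 − 1×100→52 − 1×50→2 − 1×2→0
Count of 50: 1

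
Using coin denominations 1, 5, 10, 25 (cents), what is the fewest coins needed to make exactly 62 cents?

5

62 − 2×25→12 − 1×10→2 − 2×1→0
Total coins = 2 + 1 + 2 = 5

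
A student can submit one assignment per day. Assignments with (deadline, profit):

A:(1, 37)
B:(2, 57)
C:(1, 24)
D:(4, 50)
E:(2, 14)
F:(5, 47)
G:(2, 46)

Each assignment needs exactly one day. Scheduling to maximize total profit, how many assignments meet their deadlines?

4

Profit order: B=57 D=50 F=47 G=46 A=37 C=24 E=14
Assign: B→slot 2, D→slot 4, F→slot 5, G→slot 1, A skipped, C skipped, E skipped.
Slots: [1:G] [2:B] [4:D] [5:F]
4 of 7 scheduled.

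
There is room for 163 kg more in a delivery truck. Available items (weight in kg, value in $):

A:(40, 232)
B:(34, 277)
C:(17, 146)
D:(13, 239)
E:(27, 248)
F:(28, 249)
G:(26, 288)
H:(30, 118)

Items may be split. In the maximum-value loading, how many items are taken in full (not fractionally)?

Ratios (sorted): D 18.38, G 11.08, E 9.19, F 8.89, C 8.59, B 8.15, A 5.80, H 3.93
take D (13 @ 239); take G (26 @ 288); take E (27 @ 248); take F (28 @ 249); take C (17 @ 146); take B (34 @ 277); take 18/40 of A → 104.40. Capacity used 163/163.
6 item(s) taken whole; one partial (take 18/40 of A).

6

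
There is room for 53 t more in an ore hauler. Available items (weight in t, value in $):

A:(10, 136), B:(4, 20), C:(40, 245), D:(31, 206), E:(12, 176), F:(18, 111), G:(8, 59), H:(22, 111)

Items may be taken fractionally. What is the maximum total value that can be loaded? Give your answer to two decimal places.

Ratios (sorted): E 14.67, A 13.60, G 7.38, D 6.65, F 6.17, C 6.12, H 5.05, B 5.00
take E (12 @ 176); take A (10 @ 136); take G (8 @ 59); take 23/31 of D → 152.84. Capacity used 53/53.
Total value = 523.84

523.84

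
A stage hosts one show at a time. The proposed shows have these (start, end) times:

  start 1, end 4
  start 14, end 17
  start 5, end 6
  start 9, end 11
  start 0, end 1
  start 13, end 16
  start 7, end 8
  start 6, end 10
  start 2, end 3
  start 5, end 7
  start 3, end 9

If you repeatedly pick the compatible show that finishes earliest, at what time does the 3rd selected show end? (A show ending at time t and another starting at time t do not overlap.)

6

By end time: (0,1), (2,3), (1,4), (5,6), (5,7), (7,8), (3,9), (6,10), (9,11), (13,16), (14,17).
Pick (0,1); next start ≥ 1 → (2,3); next start ≥ 3 → (5,6); next start ≥ 6 → (7,8); next start ≥ 8 → (9,11); next start ≥ 11 → (13,16).
Selected: (0,1) (2,3) (5,6) (7,8) (9,11) (13,16)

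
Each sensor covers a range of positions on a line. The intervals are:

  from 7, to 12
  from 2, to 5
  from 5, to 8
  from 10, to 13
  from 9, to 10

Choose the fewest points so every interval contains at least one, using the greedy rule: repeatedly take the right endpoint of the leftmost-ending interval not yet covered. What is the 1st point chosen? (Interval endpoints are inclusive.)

5

By right end: [2,5]  [5,8]  [9,10]  [7,12]  [10,13]
[2,5] uncovered → point at 5; [9,10] uncovered → point at 10.
Points: 5, 10 (2 total).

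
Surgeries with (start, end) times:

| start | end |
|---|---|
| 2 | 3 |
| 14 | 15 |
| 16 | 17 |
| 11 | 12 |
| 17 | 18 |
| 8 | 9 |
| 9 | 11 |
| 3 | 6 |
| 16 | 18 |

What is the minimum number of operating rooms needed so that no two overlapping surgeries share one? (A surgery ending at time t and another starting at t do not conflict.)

Count concurrent intervals with a sweep; the peak is the room count.
Events (time:±→running): 2:+→1 3:-→0 3:+→1 6:-→0 8:+→1 9:-→0 9:+→1 11:-→0 11:+→1 12:-→0 14:+→1 15:-→0 16:+→1 16:+→2 … peak 2.

2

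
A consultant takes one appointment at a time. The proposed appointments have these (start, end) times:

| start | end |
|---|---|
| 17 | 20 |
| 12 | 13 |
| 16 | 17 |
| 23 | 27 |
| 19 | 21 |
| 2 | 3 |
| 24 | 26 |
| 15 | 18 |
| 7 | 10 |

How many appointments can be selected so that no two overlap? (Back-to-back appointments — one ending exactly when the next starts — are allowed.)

Sorted by end: (2,3)  (7,10)  (12,13)  (16,17)  (15,18)  (17,20)  (19,21)  (24,26)  (23,27)
take (2,3); take (7,10); take (12,13); take (16,17); take (17,20); take (24,26); skip (23,27).
Selected 6 appointments.

6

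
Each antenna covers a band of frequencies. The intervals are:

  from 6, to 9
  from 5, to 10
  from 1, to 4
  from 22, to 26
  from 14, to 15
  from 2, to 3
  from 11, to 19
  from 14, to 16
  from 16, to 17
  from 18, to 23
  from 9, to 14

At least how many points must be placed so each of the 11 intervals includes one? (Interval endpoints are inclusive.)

Sorted: [2,3] [1,4] [6,9] [5,10] [9,14] [14,15] [14,16] [16,17] [11,19] [18,23] [22,26]
{[2,3],[1,4]} hit by 3; {[6,9],[5,10],[9,14]} hit by 9; {[14,15],[14,16]} hit by 15; {[16,17],[11,19]} hit by 17; {[18,23],[22,26]} hit by 23.
Points: 3, 9, 15, 17, 23 (5 total).

5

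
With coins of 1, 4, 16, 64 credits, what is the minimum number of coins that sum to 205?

205 = 3×64 + 3×4 + 1×1
Total coins = 3 + 3 + 1 = 7

7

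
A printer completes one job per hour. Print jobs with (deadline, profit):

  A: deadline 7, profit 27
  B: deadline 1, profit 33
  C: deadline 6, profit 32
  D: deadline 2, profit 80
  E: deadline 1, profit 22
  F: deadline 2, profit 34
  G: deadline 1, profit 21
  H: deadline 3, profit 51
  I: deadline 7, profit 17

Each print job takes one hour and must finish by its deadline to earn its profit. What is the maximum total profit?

241

Take jobs in profit order; each goes to the latest open slot no later than its deadline.
By profit: D(d2,80), H(d3,51), F(d2,34), B(d1,33), C(d6,32), A(d7,27), E(d1,22), G(d1,21), I(d7,17)
D→slot 2; H→slot 3; F→slot 1; B skipped; C→slot 6; A→slot 7; E skipped; G skipped; I→slot 5.
Profit = 34 + 80 + 51 + 17 + 32 + 27 = 241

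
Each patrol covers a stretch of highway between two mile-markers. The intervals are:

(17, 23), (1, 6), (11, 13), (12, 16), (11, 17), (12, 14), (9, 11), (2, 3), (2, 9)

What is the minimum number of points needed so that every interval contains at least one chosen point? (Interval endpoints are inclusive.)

By right end: [2,3]  [1,6]  [2,9]  [9,11]  [11,13]  [12,14]  [12,16]  [11,17]  [17,23]
[2,3] uncovered → point at 3; [9,11] uncovered → point at 11; [12,14] uncovered → point at 14; [17,23] uncovered → point at 23.
Points: 3, 11, 14, 23 (4 total).

4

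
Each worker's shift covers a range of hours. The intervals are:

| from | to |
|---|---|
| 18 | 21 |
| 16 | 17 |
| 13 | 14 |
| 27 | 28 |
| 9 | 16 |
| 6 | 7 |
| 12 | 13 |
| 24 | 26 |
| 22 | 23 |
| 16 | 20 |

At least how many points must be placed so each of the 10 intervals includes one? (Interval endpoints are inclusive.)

7

Sort by right endpoint; whenever an interval is uncovered, place a point at its right end.
Sorted: [6,7] [12,13] [13,14] [9,16] [16,17] [16,20] [18,21] [22,23] [24,26] [27,28]
{[6,7]} hit by 7; {[12,13],[13,14],[9,16]} hit by 13; {[16,17],[16,20]} hit by 17; {[18,21]} hit by 21; {[22,23]} hit by 23; {[24,26]} hit by 26; {[27,28]} hit by 28.
Points: 7, 13, 17, 21, 23, 26, 28 (7 total).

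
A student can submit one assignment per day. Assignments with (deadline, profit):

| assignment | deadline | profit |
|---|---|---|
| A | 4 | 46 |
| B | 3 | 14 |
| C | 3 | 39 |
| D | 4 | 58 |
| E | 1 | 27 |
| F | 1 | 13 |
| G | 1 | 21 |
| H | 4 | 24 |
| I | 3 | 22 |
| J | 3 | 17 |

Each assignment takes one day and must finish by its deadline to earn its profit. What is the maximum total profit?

170

Sort by profit descending; place each in the latest free slot ≤ its deadline.
By profit: D(d4,58), A(d4,46), C(d3,39), E(d1,27), H(d4,24), I(d3,22), G(d1,21), J(d3,17), B(d3,14), F(d1,13)
D→slot 4; A→slot 3; C→slot 2; E→slot 1; H skipped; I skipped; G skipped; J skipped; B skipped; F skipped.
Profit = 27 + 39 + 46 + 58 = 170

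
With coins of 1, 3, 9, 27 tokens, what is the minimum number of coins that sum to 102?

Greedy: take as many of the largest coin as possible, then repeat with the remainder.
102 − 3×27→21 − 2×9→3 − 1×3→0
Total coins = 3 + 2 + 1 = 6

6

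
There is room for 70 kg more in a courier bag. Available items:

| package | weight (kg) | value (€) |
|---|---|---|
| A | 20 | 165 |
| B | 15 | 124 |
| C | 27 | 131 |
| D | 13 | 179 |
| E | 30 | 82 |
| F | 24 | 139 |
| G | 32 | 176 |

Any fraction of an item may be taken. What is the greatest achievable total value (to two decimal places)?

Order: D (179/13=13.77) > B (124/15=8.27) > A (165/20=8.25) > F (139/24=5.79) > G (176/32=5.50) > C (131/27=4.85) > E (82/30=2.73)
Fill: take D (13 @ 179) → take B (15 @ 124) → take A (20 @ 165) → take 22/24 of F → 127.42; 70/70 used.
Total value = 595.42

595.42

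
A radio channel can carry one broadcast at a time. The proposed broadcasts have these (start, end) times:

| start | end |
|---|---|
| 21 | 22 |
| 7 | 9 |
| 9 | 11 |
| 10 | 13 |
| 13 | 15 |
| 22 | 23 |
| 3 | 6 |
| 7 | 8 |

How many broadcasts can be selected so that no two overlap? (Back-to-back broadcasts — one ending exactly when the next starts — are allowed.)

Greedy by earliest finish: after sorting by end time, pick each interval compatible with the last pick.
Sorted by end: (3,6)  (7,8)  (7,9)  (9,11)  (10,13)  (13,15)  (21,22)  (22,23)
take (3,6); take (7,8); take (9,11); take (13,15); take (21,22); take (22,23).
Selected 6 broadcasts.

6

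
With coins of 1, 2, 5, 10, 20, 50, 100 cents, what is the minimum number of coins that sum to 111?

Use the largest denomination that fits, subtract, and repeat.
111 = 1×100 + 1×10 + 1×1
Total coins = 1 + 1 + 1 = 3

3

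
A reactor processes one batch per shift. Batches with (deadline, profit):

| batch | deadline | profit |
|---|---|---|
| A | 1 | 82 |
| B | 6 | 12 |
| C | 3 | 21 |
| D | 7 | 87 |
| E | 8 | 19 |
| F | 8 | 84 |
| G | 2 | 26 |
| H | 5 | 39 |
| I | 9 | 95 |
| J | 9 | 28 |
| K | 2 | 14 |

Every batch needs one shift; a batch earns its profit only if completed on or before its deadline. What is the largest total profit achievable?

481

Profit order: I=95 D=87 F=84 A=82 H=39 J=28 G=26 C=21 E=19 K=14 B=12
Assign: I→slot 9, D→slot 7, F→slot 8, A→slot 1, H→slot 5, J→slot 6, G→slot 2, C→slot 3, E→slot 4, K skipped, B skipped.
Slots: [1:A] [2:G] [3:C] [4:E] [5:H] [6:J] [7:D] [8:F] [9:I]
Profit = 82 + 26 + 21 + 19 + 39 + 28 + 87 + 84 + 95 = 481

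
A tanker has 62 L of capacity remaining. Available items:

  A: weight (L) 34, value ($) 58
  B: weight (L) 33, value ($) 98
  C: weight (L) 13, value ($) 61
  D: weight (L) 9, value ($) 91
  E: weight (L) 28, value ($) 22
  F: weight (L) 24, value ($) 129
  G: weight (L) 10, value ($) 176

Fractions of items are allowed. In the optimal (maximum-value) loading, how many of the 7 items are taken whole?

Sort by value per unit weight and fill in that order.
Ratios (sorted): G 17.60, D 10.11, F 5.38, C 4.69, B 2.97, A 1.71, E 0.79
take G (10 @ 176); take D (9 @ 91); take F (24 @ 129); take C (13 @ 61); take 6/33 of B → 17.82. Capacity used 62/62.
4 item(s) taken whole; one partial (take 6/33 of B).

4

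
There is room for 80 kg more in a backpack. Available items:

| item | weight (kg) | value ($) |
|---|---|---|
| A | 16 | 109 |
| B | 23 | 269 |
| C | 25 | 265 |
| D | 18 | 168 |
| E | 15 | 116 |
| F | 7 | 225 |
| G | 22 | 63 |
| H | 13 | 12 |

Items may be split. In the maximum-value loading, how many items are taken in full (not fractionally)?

Ratios (sorted): F 32.14, B 11.70, C 10.60, D 9.33, E 7.73, A 6.81, G 2.86, H 0.92
take F (7 @ 225); take B (23 @ 269); take C (25 @ 265); take D (18 @ 168); take 7/15 of E → 54.13. Capacity used 80/80.
4 item(s) taken whole; one partial (take 7/15 of E).

4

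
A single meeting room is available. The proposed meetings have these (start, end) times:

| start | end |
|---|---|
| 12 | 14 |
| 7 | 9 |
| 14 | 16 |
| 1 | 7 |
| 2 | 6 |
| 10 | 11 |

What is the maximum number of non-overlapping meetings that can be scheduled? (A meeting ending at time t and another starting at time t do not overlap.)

5

Sort by end time and greedily take each interval whose start is ≥ the last chosen end.
By end time: (2,6), (1,7), (7,9), (10,11), (12,14), (14,16).
Pick (2,6); next start ≥ 6 → (7,9); next start ≥ 9 → (10,11); next start ≥ 11 → (12,14); next start ≥ 14 → (14,16).
Selected 5 meetings.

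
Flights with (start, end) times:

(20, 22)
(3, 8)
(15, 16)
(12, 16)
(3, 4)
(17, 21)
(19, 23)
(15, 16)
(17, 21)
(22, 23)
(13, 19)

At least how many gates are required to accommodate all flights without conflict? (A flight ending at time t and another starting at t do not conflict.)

Events (time:±→running): 3:+→1 3:+→2 4:-→1 8:-→0 12:+→1 13:+→2 15:+→3 15:+→4 … peak 4.

4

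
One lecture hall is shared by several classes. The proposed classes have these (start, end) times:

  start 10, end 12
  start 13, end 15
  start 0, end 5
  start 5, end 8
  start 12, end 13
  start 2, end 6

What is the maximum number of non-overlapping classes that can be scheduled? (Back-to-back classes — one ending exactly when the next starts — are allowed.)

5

Sorted by end: (0,5)  (2,6)  (5,8)  (10,12)  (12,13)  (13,15)
take (0,5); skip (2,6); take (5,8); take (10,12); take (12,13); take (13,15).
Selected 5 classes.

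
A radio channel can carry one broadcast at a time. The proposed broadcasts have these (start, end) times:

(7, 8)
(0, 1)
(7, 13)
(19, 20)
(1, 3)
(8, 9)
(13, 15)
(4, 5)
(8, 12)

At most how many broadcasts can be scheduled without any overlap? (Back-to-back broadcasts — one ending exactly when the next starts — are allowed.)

Greedy by earliest finish: after sorting by end time, pick each interval compatible with the last pick.
By end time: (0,1), (1,3), (4,5), (7,8), (8,9), (8,12), (7,13), (13,15), (19,20).
Pick (0,1); next start ≥ 1 → (1,3); next start ≥ 3 → (4,5); next start ≥ 5 → (7,8); next start ≥ 8 → (8,9); next start ≥ 9 → (13,15); next start ≥ 15 → (19,20).
Selected 7 broadcasts.

7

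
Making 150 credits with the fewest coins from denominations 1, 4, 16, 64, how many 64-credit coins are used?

150 = 2×64 + 1×16 + 1×4 + 2×1
Count of 64: 2

2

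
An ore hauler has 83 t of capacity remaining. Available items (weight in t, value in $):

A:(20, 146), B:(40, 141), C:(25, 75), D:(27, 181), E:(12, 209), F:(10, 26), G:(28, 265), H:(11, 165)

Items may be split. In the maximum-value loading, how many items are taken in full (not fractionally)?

4

Sort by value per unit weight and fill in that order.
Order: E (209/12=17.42) > H (165/11=15.00) > G (265/28=9.46) > A (146/20=7.30) > D (181/27=6.70) > B (141/40=3.52) > C (75/25=3.00) > F (26/10=2.60)
Fill: take E (12 @ 209) → take H (11 @ 165) → take G (28 @ 265) → take A (20 @ 146) → take 12/27 of D → 80.44; 83/83 used.
4 item(s) taken whole; one partial (take 12/27 of D).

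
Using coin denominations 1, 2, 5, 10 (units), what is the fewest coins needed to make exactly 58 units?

8

58 = 5×10 + 1×5 + 1×2 + 1×1
Total coins = 5 + 1 + 1 + 1 = 8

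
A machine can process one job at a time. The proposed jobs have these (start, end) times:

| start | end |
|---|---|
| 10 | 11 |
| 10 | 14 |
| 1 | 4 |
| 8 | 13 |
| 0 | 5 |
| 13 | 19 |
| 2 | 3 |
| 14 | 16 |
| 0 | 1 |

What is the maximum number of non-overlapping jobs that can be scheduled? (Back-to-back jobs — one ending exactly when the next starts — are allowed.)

Greedy by earliest finish: after sorting by end time, pick each interval compatible with the last pick.
By end time: (0,1), (2,3), (1,4), (0,5), (10,11), (8,13), (10,14), (14,16), (13,19).
Pick (0,1); next start ≥ 1 → (2,3); next start ≥ 3 → (10,11); next start ≥ 11 → (14,16).
Selected 4 jobs.

4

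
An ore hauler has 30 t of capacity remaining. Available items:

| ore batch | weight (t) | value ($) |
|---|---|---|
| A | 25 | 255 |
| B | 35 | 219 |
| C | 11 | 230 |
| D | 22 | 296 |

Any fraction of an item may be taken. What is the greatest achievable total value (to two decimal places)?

Sort by value per unit weight and fill in that order.
Ratios (sorted): C 20.91, D 13.45, A 10.20, B 6.26
take C (11 @ 230); take 19/22 of D → 255.64. Capacity used 30/30.
Total value = 485.64

485.64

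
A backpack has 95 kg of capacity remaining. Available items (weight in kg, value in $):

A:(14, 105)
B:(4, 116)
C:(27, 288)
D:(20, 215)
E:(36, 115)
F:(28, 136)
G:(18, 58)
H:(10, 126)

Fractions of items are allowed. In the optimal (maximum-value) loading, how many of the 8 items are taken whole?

5

Ratios (sorted): B 29.00, H 12.60, D 10.75, C 10.67, A 7.50, F 4.86, G 3.22, E 3.19
take B (4 @ 116); take H (10 @ 126); take D (20 @ 215); take C (27 @ 288); take A (14 @ 105); take 20/28 of F → 97.14. Capacity used 95/95.
5 item(s) taken whole; one partial (take 20/28 of F).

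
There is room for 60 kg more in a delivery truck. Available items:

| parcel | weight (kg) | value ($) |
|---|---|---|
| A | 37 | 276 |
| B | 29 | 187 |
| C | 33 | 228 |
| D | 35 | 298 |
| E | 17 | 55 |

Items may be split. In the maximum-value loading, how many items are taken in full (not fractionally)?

1

Sort by value per unit weight and fill in that order.
Ratios (sorted): D 8.51, A 7.46, C 6.91, B 6.45, E 3.24
take D (35 @ 298); take 25/37 of A → 186.49. Capacity used 60/60.
1 item(s) taken whole; one partial (take 25/37 of A).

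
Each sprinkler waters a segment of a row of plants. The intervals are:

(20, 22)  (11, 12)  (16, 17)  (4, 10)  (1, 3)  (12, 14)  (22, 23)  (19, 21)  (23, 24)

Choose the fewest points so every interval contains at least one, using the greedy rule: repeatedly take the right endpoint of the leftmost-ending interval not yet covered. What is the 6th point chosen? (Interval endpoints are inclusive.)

23

Sort by right endpoint; whenever an interval is uncovered, place a point at its right end.
Sorted: [1,3] [4,10] [11,12] [12,14] [16,17] [19,21] [20,22] [22,23] [23,24]
{[1,3]} hit by 3; {[4,10]} hit by 10; {[11,12],[12,14]} hit by 12; {[16,17]} hit by 17; {[19,21],[20,22]} hit by 21; {[22,23],[23,24]} hit by 23.
Points: 3, 10, 12, 17, 21, 23 (6 total).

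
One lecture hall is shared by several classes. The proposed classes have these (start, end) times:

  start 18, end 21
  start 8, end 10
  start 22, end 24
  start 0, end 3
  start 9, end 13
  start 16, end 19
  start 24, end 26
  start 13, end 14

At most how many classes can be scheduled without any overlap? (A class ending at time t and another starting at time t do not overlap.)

6

Sort by end time and greedily take each interval whose start is ≥ the last chosen end.
Sorted by end: (0,3)  (8,10)  (9,13)  (13,14)  (16,19)  (18,21)  (22,24)  (24,26)
take (0,3); take (8,10); take (13,14); take (16,19); take (22,24); take (24,26).
Selected 6 classes.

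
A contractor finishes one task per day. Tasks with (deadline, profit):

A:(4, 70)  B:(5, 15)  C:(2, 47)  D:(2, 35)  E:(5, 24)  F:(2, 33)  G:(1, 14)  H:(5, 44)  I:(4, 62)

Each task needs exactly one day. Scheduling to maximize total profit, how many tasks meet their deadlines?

5

Sort by profit descending; place each in the latest free slot ≤ its deadline.
By profit: A(d4,70), I(d4,62), C(d2,47), H(d5,44), D(d2,35), F(d2,33), E(d5,24), B(d5,15), G(d1,14)
A→slot 4; I→slot 3; C→slot 2; H→slot 5; D→slot 1; F skipped; E skipped; B skipped; G skipped.
5 of 9 scheduled.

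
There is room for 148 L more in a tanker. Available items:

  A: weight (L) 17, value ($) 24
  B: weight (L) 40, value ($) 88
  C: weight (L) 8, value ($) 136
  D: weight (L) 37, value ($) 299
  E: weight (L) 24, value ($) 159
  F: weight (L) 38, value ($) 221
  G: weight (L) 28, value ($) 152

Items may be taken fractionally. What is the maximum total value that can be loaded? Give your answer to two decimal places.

Sort by value per unit weight and fill in that order.
Order: C (136/8=17.00) > D (299/37=8.08) > E (159/24=6.62) > F (221/38=5.82) > G (152/28=5.43) > B (88/40=2.20) > A (24/17=1.41)
Fill: take C (8 @ 136) → take D (37 @ 299) → take E (24 @ 159) → take F (38 @ 221) → take G (28 @ 152) → take 13/40 of B → 28.60; 148/148 used.
Total value = 995.60

995.60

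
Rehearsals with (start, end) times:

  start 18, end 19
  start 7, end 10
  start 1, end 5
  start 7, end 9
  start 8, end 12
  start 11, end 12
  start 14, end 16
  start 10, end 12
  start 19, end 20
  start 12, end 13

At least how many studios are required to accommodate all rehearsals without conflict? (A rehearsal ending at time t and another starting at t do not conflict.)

The answer is the maximum number of intervals overlapping at any instant.
Events (time:±→running): 1:+→1 5:-→0 7:+→1 7:+→2 8:+→3 … peak 3.

3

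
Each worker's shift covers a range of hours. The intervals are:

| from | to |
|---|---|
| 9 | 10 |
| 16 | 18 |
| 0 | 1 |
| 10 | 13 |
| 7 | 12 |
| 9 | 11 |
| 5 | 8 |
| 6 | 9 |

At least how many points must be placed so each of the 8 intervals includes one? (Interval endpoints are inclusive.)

4

Sort by right endpoint; whenever an interval is uncovered, place a point at its right end.
By right end: [0,1]  [5,8]  [6,9]  [9,10]  [9,11]  [7,12]  [10,13]  [16,18]
[0,1] uncovered → point at 1; [5,8] uncovered → point at 8; [9,10] uncovered → point at 10; [16,18] uncovered → point at 18.
Points: 1, 8, 10, 18 (4 total).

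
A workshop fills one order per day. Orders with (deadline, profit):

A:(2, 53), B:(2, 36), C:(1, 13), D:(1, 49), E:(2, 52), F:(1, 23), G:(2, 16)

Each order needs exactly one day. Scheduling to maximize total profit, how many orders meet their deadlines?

By profit: A(d2,53), E(d2,52), D(d1,49), B(d2,36), F(d1,23), G(d2,16), C(d1,13)
A→slot 2; E→slot 1; D skipped; B skipped; F skipped; G skipped; C skipped.
2 of 7 scheduled.

2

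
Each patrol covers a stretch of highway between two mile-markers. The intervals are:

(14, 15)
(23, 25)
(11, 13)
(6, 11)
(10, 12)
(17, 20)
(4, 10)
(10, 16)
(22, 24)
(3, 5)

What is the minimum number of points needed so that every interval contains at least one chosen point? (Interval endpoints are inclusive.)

Process intervals by earliest right end; each time one isn't hit yet, stab at its right endpoint.
By right end: [3,5]  [4,10]  [6,11]  [10,12]  [11,13]  [14,15]  [10,16]  [17,20]  [22,24]  [23,25]
[3,5] uncovered → point at 5; [6,11] uncovered → point at 11; [14,15] uncovered → point at 15; [17,20] uncovered → point at 20; [22,24] uncovered → point at 24.
Points: 5, 11, 15, 20, 24 (5 total).

5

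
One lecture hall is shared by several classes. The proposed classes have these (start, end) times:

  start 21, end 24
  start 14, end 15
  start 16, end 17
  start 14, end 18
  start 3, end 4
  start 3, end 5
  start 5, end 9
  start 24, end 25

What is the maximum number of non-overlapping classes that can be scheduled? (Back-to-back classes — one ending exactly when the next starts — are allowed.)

6

Sort by end time and greedily take each interval whose start is ≥ the last chosen end.
Sorted by end: (3,4)  (3,5)  (5,9)  (14,15)  (16,17)  (14,18)  (21,24)  (24,25)
take (3,4); skip (3,5); take (5,9); take (14,15); take (16,17); skip (14,18); take (21,24); take (24,25).
Selected 6 classes.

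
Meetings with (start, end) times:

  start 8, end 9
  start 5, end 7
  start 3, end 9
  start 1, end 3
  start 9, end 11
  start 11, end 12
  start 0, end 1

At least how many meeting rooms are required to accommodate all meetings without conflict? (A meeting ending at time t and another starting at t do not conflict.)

2

starts: [0, 1, 3, 5, 8, 9, 11]
ends:   [1, 3, 7, 9, 9, 11, 12]
s0→1 e1→0 s1→1 e3→0 s3→1 s5→2  — peak 2.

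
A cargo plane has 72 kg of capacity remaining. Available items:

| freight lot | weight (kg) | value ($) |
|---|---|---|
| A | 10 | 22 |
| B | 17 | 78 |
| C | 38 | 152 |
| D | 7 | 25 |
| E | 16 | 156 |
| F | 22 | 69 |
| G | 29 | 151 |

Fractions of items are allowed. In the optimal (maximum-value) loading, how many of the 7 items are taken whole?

3

Greedy by value/weight ratio, highest first.
Order: E (156/16=9.75) > G (151/29=5.21) > B (78/17=4.59) > C (152/38=4.00) > D (25/7=3.57) > F (69/22=3.14) > A (22/10=2.20)
Fill: take E (16 @ 156) → take G (29 @ 151) → take B (17 @ 78) → take 10/38 of C → 40.00; 72/72 used.
3 item(s) taken whole; one partial (take 10/38 of C).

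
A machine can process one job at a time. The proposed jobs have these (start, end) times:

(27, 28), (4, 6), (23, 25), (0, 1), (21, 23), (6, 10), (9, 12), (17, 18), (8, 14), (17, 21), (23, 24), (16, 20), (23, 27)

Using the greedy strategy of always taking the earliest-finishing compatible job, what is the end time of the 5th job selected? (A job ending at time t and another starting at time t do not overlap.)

23

Sort by end time and greedily take each interval whose start is ≥ the last chosen end.
By end time: (0,1), (4,6), (6,10), (9,12), (8,14), (17,18), (16,20), (17,21), (21,23), (23,24), (23,25), (23,27), (27,28).
Pick (0,1); next start ≥ 1 → (4,6); next start ≥ 6 → (6,10); next start ≥ 10 → (17,18); next start ≥ 18 → (21,23); next start ≥ 23 → (23,24); next start ≥ 24 → (27,28).
Selected: (0,1) (4,6) (6,10) (17,18) (21,23) (23,24) (27,28)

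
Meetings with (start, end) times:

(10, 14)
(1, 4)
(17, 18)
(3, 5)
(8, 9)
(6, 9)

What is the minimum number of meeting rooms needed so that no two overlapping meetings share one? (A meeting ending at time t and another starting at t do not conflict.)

Events (time:±→running): 1:+→1 3:+→2 … peak 2.

2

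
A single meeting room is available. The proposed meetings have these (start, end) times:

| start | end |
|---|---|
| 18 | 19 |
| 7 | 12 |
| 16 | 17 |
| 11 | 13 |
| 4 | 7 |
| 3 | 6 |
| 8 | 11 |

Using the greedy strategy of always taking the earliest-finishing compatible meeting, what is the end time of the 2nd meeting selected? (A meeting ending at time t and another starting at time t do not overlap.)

Greedy by earliest finish: after sorting by end time, pick each interval compatible with the last pick.
Sorted by end: (3,6)  (4,7)  (8,11)  (7,12)  (11,13)  (16,17)  (18,19)
take (3,6); skip (4,7); take (8,11); take (11,13); take (16,17); take (18,19).
Selected: (3,6) (8,11) (11,13) (16,17) (18,19)

11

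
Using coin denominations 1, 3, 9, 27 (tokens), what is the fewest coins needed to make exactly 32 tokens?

4

Use the largest denomination that fits, subtract, and repeat.
32 = 1×27 + 1×3 + 2×1
Total coins = 1 + 1 + 2 = 4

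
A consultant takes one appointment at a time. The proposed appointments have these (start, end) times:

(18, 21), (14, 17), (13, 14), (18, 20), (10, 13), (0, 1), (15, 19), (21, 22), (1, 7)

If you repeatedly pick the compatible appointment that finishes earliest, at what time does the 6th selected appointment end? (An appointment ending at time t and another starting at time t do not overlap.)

Order by finish time; keep every interval that doesn't clash with the previous kept one.
Sorted by end: (0,1)  (1,7)  (10,13)  (13,14)  (14,17)  (15,19)  (18,20)  (18,21)  (21,22)
take (0,1); take (1,7); take (10,13); take (13,14); take (14,17); take (18,20); take (21,22).
Selected: (0,1) (1,7) (10,13) (13,14) (14,17) (18,20) (21,22)

20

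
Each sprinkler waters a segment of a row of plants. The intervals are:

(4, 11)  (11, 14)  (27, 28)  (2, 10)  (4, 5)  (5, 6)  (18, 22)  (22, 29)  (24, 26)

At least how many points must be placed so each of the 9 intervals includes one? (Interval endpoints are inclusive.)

5

Sorted: [4,5] [5,6] [2,10] [4,11] [11,14] [18,22] [24,26] [27,28] [22,29]
{[4,5],[5,6],[2,10],[4,11]} hit by 5; {[11,14]} hit by 14; {[18,22]} hit by 22; {[24,26]} hit by 26; {[27,28],[22,29]} hit by 28.
Points: 5, 14, 22, 26, 28 (5 total).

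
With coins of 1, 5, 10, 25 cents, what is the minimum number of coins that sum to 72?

6

Greedy: take as many of the largest coin as possible, then repeat with the remainder.
72 = 2×25 + 2×10 + 2×1
Total coins = 2 + 2 + 2 = 6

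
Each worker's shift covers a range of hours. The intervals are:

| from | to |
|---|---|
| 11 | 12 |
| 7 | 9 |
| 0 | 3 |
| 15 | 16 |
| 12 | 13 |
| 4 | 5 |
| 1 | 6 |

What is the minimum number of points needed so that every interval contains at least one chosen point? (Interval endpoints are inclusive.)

5

Sort by right endpoint; whenever an interval is uncovered, place a point at its right end.
Sorted: [0,3] [4,5] [1,6] [7,9] [11,12] [12,13] [15,16]
{[0,3]} hit by 3; {[4,5],[1,6]} hit by 5; {[7,9]} hit by 9; {[11,12],[12,13]} hit by 12; {[15,16]} hit by 16.
Points: 3, 5, 9, 12, 16 (5 total).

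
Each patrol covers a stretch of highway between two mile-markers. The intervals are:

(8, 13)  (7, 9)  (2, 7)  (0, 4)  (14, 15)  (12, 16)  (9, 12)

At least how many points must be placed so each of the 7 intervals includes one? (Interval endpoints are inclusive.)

Process intervals by earliest right end; each time one isn't hit yet, stab at its right endpoint.
By right end: [0,4]  [2,7]  [7,9]  [9,12]  [8,13]  [14,15]  [12,16]
[0,4] uncovered → point at 4; [7,9] uncovered → point at 9; [14,15] uncovered → point at 15.
Points: 4, 9, 15 (3 total).

3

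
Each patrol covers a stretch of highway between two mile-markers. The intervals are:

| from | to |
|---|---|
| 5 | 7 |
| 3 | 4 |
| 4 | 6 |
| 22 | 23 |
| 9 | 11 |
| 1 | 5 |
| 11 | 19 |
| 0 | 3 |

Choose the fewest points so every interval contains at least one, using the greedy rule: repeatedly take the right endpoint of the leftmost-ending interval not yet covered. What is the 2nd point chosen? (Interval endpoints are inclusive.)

Process intervals by earliest right end; each time one isn't hit yet, stab at its right endpoint.
By right end: [0,3]  [3,4]  [1,5]  [4,6]  [5,7]  [9,11]  [11,19]  [22,23]
[0,3] uncovered → point at 3; [4,6] uncovered → point at 6; [9,11] uncovered → point at 11; [22,23] uncovered → point at 23.
Points: 3, 6, 11, 23 (4 total).

6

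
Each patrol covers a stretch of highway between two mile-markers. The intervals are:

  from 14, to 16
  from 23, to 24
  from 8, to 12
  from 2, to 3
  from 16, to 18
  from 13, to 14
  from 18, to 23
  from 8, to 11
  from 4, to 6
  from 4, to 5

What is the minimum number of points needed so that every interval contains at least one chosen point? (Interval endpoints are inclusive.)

Process intervals by earliest right end; each time one isn't hit yet, stab at its right endpoint.
By right end: [2,3]  [4,5]  [4,6]  [8,11]  [8,12]  [13,14]  [14,16]  [16,18]  [18,23]  [23,24]
[2,3] uncovered → point at 3; [4,5] uncovered → point at 5; [8,11] uncovered → point at 11; [13,14] uncovered → point at 14; [16,18] uncovered → point at 18; [23,24] uncovered → point at 24.
Points: 3, 5, 11, 14, 18, 24 (6 total).

6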